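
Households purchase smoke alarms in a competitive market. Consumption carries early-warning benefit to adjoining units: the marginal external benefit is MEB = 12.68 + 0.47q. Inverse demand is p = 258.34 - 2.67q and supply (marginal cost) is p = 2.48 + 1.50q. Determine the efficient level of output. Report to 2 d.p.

Social marginal benefit = demand + MEB = 271.02 - 2.20q.
Set SMB = MC: 271.02 - 2.20q = 2.48 + 1.50q → q* = 72.5784.

q* = 72.58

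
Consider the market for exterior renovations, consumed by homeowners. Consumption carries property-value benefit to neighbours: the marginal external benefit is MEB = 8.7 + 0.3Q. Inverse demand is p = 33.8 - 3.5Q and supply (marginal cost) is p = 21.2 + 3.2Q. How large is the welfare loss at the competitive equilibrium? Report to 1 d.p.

Market equilibrium (private): 21.2 + 3.2Q = 33.8 - 3.5Q → Q_m = 1.8806.
Social marginal benefit = demand + MEB = 42.5 - 3.2Q.
Set SMB = MC: 42.5 - 3.2Q = 21.2 + 3.2Q → Q* = 3.3281.
The loss is the area between SMB and MC from Q* to Q_m; with linear curves that's a triangle of height MEB(Q_m).
DWL = ½ × 1.4475 × 9.2642 = 6.7050.

DWL = 6.7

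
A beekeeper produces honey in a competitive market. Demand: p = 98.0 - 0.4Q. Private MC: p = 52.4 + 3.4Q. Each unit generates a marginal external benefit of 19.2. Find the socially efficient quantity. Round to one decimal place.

Social marginal cost = private MC − MEB = 33.2 + 3.4Q.
Set SMC = demand: 33.2 + 3.4Q = 98.0 - 0.4Q → Q* = 17.0526.

Q* = 17.1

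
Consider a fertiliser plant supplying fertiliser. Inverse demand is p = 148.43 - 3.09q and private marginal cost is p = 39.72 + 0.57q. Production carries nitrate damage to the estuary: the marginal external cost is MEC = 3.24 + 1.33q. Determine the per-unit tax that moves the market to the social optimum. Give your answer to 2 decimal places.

Social marginal cost = private MC + MEC = 42.96 + 1.90q.
Set SMC = demand: 42.96 + 1.90q = 148.43 - 3.09q → q* = 21.1363.
The Pigouvian tax equals MEC at q*: 3.24 + 1.33×21.1363 = 31.3513.

tax = 31.35 per unit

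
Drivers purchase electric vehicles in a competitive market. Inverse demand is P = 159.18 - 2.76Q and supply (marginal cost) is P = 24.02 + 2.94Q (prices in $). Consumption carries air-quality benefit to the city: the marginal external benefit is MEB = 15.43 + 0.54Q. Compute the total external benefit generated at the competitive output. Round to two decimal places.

Market equilibrium (private): 24.02 + 2.94Q = 159.18 - 2.76Q → Q_m = 23.7123.
Total external benefit = ∫₀^{Q_m} (15.43 + 0.54Q) dQ = 15.43×23.7123 + ½×0.54×23.7123² = 517.6945.

$517.69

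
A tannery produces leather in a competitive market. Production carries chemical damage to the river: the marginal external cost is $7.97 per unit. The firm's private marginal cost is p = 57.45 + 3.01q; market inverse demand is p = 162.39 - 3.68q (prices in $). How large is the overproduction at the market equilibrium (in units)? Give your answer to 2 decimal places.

Market equilibrium (private): 57.45 + 3.01q = 162.39 - 3.68q → q_m = 15.6861.
Social marginal cost = private MC + MEC = 65.42 + 3.01q.
Set SMC = demand: 65.42 + 3.01q = 162.39 - 3.68q → q* = 14.4948.
Gap = |15.6861 − 14.4948| = 1.1913.

1.19 units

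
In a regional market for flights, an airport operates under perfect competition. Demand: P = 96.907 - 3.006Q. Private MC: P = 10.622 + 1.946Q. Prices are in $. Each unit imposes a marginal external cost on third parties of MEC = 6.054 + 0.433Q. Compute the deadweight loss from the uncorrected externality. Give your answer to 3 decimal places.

DWL = $17.170

Market equilibrium (private): 10.622 + 1.946Q = 96.907 - 3.006Q → Q_m = 17.4243.
Social marginal cost = private MC + MEC = 16.676 + 2.379Q.
Set SMC = demand: 16.676 + 2.379Q = 96.907 - 3.006Q → Q* = 14.8990.
The loss is the area between SMC and demand from Q* to Q_m; with linear curves that's a triangle of height MEC(Q_m).
DWL = ½ × 2.5253 × 13.5987 = 17.1704.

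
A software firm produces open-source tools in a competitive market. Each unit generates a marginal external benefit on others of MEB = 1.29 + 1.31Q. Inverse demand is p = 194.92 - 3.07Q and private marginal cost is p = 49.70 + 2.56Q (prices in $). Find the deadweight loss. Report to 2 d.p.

Market equilibrium (private): 49.70 + 2.56Q = 194.92 - 3.07Q → Q_m = 25.7940.
Social marginal cost = private MC − MEB = 48.41 + 1.25Q.
Set SMC = demand: 48.41 + 1.25Q = 194.92 - 3.07Q → Q* = 33.9144.
The loss is the area between SMC and demand from Q* to Q_m; with linear curves that's a triangle of height MEB(Q_m).
DWL = ½ × 8.1204 × 35.0801 = 142.4322.

DWL = $142.43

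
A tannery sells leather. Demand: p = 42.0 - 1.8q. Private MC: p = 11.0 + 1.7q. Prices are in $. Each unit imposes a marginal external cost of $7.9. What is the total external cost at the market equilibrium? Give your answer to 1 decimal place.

Market equilibrium (private): 11.0 + 1.7q = 42.0 - 1.8q → q_m = 8.8571.
Total external cost = MEC × q_m = 7.9 × 8.8571 = 69.9711.

$70.0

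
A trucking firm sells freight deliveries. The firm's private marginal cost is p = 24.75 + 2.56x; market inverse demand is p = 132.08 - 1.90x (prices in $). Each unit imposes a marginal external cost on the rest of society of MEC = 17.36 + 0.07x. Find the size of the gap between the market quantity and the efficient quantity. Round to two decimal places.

Market equilibrium (private): 24.75 + 2.56x = 132.08 - 1.90x → x_m = 24.0650.
Social marginal cost = private MC + MEC = 42.11 + 2.63x.
Set SMC = demand: 42.11 + 2.63x = 132.08 - 1.90x → x* = 19.8609.
Gap = |24.0650 − 19.8609| = 4.2041.

4.20 units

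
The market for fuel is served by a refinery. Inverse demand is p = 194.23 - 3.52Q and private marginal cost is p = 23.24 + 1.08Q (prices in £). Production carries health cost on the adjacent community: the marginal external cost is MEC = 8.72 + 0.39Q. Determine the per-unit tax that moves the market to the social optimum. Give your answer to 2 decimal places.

Social marginal cost = private MC + MEC = 31.96 + 1.47Q.
Set SMC = demand: 31.96 + 1.47Q = 194.23 - 3.52Q → Q* = 32.5190.
The Pigouvian tax equals MEC at Q*: 8.72 + 0.39×32.5190 = 21.4024.

tax = £21.40 per unit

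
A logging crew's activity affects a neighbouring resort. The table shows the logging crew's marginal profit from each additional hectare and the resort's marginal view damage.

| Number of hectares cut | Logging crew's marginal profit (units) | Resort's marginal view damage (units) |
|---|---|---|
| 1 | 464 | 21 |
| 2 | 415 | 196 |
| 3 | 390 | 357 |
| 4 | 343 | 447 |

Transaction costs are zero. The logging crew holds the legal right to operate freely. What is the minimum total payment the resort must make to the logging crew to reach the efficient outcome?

343

Left alone the logging crew would choose level 4 (marginal profit stays positive).
Efficient level: k* = 3 (marginal profit ≥ marginal view damage through 3).
The resort must at least cover the logging crew's forgone profit from cutting 4→3: 343 = 343.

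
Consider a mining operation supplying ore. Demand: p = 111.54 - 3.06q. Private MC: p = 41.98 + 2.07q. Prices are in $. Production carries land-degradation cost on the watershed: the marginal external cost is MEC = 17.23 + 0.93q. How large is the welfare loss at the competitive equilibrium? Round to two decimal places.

Market equilibrium (private): 41.98 + 2.07q = 111.54 - 3.06q → q_m = 13.5595.
Social marginal cost = private MC + MEC = 59.21 + 3.00q.
Set SMC = demand: 59.21 + 3.00q = 111.54 - 3.06q → q* = 8.6353.
The welfare-loss triangle has base |q_m − q*| and height MEC(q_m) (the vertical gap between SMC and demand is zero at q* and MEC at q_m).
DWL = ½ × 4.9242 × 29.8403 = 73.4698.

DWL = $73.47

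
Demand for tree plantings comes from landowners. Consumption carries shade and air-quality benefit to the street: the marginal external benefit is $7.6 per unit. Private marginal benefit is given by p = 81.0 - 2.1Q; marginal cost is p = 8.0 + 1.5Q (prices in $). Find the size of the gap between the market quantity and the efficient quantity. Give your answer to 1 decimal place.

Market equilibrium (private): 8.0 + 1.5Q = 81.0 - 2.1Q → Q_m = 20.2778.
Social marginal benefit = demand + MEB = 88.6 - 2.1Q.
Set SMB = MC: 88.6 - 2.1Q = 8.0 + 1.5Q → Q* = 22.3889.
Gap = |20.2778 − 22.3889| = 2.1111.

2.1 units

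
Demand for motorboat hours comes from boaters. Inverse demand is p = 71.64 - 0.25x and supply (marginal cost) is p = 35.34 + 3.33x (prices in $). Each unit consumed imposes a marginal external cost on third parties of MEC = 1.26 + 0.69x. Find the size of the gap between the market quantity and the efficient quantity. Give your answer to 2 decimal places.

1.93 units

Market equilibrium (private): 35.34 + 3.33x = 71.64 - 0.25x → x_m = 10.1397.
Social marginal benefit = demand − MEC = 70.38 - 0.94x.
Set SMB = MC: 70.38 - 0.94x = 35.34 + 3.33x → x* = 8.2061.
Gap = |10.1397 − 8.2061| = 1.9336.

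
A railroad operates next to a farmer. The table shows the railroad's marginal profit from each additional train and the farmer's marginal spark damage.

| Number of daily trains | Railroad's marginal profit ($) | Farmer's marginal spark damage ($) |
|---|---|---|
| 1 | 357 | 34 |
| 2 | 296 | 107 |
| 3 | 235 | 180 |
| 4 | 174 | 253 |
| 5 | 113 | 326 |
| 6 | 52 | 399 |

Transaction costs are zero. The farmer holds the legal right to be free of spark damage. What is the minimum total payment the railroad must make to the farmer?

Efficient level: marginal profit ≥ marginal spark damage through level 3, so k* = 3.
With the farmer holding the right, the railroad must at least compensate total damage at k*: 34 + 107 + 180 = 321.

$321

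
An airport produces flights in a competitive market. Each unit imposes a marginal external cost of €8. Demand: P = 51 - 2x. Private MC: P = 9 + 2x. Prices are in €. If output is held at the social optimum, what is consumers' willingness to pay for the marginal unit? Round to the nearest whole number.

Social marginal cost = private MC + MEC = 17 + 2x.
Set SMC = demand: 17 + 2x = 51 - 2x → x* = 8.5000.
Consumer price on the demand curve at x*: 51 − 2×8.5000 = 34.0000.

P = €34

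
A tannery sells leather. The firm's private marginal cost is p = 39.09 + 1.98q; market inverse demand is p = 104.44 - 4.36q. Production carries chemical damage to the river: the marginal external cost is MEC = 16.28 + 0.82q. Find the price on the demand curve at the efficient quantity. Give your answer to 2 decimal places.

Social marginal cost = private MC + MEC = 55.37 + 2.80q.
Set SMC = demand: 55.37 + 2.80q = 104.44 - 4.36q → q* = 6.8534.
Consumer price on the demand curve at q*: 104.44 − 4.36×6.8534 = 74.5592.

P = 74.56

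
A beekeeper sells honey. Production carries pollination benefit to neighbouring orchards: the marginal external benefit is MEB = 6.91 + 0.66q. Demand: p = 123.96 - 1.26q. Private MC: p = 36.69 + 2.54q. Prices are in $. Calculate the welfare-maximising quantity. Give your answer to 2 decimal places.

q* = 29.99

Social marginal cost = private MC − MEB = 29.78 + 1.88q.
Set SMC = demand: 29.78 + 1.88q = 123.96 - 1.26q → q* = 29.9936.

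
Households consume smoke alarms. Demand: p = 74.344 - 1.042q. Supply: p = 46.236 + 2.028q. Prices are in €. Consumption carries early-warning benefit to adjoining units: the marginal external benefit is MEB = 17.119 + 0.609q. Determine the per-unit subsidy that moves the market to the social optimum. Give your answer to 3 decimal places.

subsidy = €28.311 per unit

Social marginal benefit = demand + MEB = 91.463 - 0.433q.
Set SMB = MC: 91.463 - 0.433q = 46.236 + 2.028q → q* = 18.3775.
The Pigouvian subsidy equals MEB at q*: 17.119 + 0.609×18.3775 = 28.3109.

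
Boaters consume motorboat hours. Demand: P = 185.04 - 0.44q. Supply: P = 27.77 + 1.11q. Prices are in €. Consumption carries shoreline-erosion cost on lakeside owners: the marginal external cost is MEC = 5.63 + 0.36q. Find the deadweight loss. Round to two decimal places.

DWL = €465.24

Market equilibrium (private): 27.77 + 1.11q = 185.04 - 0.44q → q_m = 101.4645.
Social marginal benefit = demand − MEC = 179.41 - 0.80q.
Set SMB = MC: 179.41 - 0.80q = 27.77 + 1.11q → q* = 79.3927.
Height of the DWL triangle at q_m is MC(q_m) − SMB(q_m) = MEC(q_m) = 42.1572.
DWL = ½ × 22.0718 × 42.1572 = 465.2426.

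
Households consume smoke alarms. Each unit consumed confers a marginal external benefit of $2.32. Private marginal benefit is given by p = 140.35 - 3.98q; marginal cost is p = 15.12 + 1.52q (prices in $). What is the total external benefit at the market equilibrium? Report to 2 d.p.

$52.82

Market equilibrium (private): 15.12 + 1.52q = 140.35 - 3.98q → q_m = 22.7691.
Total external benefit = MEB × q_m = 2.32 × 22.7691 = 52.8243.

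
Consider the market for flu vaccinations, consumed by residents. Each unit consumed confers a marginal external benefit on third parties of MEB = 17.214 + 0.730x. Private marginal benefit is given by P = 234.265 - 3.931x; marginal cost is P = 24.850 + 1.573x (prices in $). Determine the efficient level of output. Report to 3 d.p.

Social marginal benefit = demand + MEB = 251.479 - 3.201x.
Set SMB = MC: 251.479 - 3.201x = 24.850 + 1.573x → x* = 47.4715.

x* = 47.472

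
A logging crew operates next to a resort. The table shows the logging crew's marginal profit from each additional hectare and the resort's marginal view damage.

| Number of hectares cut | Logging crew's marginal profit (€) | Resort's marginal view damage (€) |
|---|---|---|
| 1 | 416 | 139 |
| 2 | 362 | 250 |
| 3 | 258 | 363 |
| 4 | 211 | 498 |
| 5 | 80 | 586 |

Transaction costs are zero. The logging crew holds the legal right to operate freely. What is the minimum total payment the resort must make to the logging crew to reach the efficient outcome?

Left alone the logging crew would choose level 5 (marginal profit stays positive).
Efficient level: k* = 2 (marginal profit ≥ marginal view damage through 2).
The resort must at least cover the logging crew's forgone profit from cutting 5→2: 258 + 211 + 80 = 549.

€549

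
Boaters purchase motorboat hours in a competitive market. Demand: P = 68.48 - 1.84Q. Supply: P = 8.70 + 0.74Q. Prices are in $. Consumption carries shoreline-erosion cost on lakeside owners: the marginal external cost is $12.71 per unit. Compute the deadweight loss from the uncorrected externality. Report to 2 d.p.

DWL = $31.31

Market equilibrium (private): 8.70 + 0.74Q = 68.48 - 1.84Q → Q_m = 23.1705.
Social marginal benefit = demand − MEC = 55.77 - 1.84Q.
Set SMB = MC: 55.77 - 1.84Q = 8.70 + 0.74Q → Q* = 18.2442.
Between Q* and Q_m the wedge MC − SMB runs linearly from 0 to MEC(Q_m), so the loss is a triangle.
DWL = ½ × 4.9263 × 12.7100 = 31.3066.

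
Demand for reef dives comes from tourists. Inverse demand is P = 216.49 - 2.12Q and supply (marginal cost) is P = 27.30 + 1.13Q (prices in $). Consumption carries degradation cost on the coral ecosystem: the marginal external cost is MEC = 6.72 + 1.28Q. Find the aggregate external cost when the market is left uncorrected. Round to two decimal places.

$2559.94

Market equilibrium (private): 27.30 + 1.13Q = 216.49 - 2.12Q → Q_m = 58.2123.
Total external cost = ∫₀^{Q_m} (6.72 + 1.28Q) dQ = 6.72×58.2123 + ½×1.28×58.2123² = 2559.9367.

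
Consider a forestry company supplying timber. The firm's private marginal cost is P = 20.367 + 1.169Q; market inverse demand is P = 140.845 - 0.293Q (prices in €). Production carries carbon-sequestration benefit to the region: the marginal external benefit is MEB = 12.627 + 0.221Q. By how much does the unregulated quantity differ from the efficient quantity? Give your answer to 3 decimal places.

Market equilibrium (private): 20.367 + 1.169Q = 140.845 - 0.293Q → Q_m = 82.4063.
Social marginal cost = private MC − MEB = 7.740 + 0.948Q.
Set SMC = demand: 7.740 + 0.948Q = 140.845 - 0.293Q → Q* = 107.2562.
Gap = |82.4063 − 107.2562| = 24.8499.

24.850 units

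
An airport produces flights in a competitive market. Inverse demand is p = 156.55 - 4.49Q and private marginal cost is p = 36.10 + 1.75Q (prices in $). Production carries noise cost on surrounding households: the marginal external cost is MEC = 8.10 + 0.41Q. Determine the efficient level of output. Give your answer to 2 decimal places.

Social marginal cost = private MC + MEC = 44.20 + 2.16Q.
Set SMC = demand: 44.20 + 2.16Q = 156.55 - 4.49Q → Q* = 16.8947.

Q* = 16.89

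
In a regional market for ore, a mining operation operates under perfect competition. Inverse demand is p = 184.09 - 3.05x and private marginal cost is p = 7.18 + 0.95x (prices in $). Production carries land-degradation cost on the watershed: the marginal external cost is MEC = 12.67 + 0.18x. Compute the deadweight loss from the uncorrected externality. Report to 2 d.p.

Market equilibrium (private): 7.18 + 0.95x = 184.09 - 3.05x → x_m = 44.2275.
Social marginal cost = private MC + MEC = 19.85 + 1.13x.
Set SMC = demand: 19.85 + 1.13x = 184.09 - 3.05x → x* = 39.2919.
The loss is the area between SMC and demand from x* to x_m; with linear curves that's a triangle of height MEC(x_m).
DWL = ½ × 4.9356 × 20.6310 = 50.9132.

DWL = $50.91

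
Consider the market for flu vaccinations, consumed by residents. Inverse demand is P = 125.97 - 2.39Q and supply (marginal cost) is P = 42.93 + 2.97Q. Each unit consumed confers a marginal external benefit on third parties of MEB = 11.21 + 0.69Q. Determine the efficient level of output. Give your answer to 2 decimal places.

Social marginal benefit = demand + MEB = 137.18 - 1.70Q.
Set SMB = MC: 137.18 - 1.70Q = 42.93 + 2.97Q → Q* = 20.1820.

Q* = 20.18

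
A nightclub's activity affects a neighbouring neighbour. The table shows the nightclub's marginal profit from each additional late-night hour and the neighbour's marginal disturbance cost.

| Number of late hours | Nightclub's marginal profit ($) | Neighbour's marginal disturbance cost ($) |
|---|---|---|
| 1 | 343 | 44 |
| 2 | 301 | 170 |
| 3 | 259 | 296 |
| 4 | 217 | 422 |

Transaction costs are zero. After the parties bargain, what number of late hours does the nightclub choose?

2

Bargaining reaches the level where marginal profit last exceeds marginal disturbance cost.
That holds through level 2 (301 ≥ 170) but not at 3 (259 < 296).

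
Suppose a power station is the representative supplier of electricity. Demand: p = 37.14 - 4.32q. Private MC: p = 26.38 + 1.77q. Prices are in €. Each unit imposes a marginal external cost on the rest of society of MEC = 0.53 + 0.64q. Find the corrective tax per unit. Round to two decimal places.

tax = €1.50 per unit

Social marginal cost = private MC + MEC = 26.91 + 2.41q.
Set SMC = demand: 26.91 + 2.41q = 37.14 - 4.32q → q* = 1.5201.
The Pigouvian tax equals MEC at q*: 0.53 + 0.64×1.5201 = 1.5029.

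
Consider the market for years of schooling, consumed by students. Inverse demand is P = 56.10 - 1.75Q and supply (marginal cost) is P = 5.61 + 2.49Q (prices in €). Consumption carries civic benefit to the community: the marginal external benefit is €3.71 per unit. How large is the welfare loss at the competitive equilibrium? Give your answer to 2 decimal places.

DWL = €1.62

Market equilibrium (private): 5.61 + 2.49Q = 56.10 - 1.75Q → Q_m = 11.9080.
Social marginal benefit = demand + MEB = 59.81 - 1.75Q.
Set SMB = MC: 59.81 - 1.75Q = 5.61 + 2.49Q → Q* = 12.7830.
The loss is the area between SMB and MC from Q* to Q_m; with linear curves that's a triangle of height MEB(Q_m).
DWL = ½ × 0.8750 × 3.7100 = 1.6231.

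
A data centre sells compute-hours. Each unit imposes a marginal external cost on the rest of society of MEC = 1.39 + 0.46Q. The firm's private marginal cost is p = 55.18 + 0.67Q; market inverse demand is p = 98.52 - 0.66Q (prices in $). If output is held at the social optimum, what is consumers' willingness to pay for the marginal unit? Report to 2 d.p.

Social marginal cost = private MC + MEC = 56.57 + 1.13Q.
Set SMC = demand: 56.57 + 1.13Q = 98.52 - 0.66Q → Q* = 23.4358.
Consumer price on the demand curve at Q*: 98.52 − 0.66×23.4358 = 83.0524.

P = $83.05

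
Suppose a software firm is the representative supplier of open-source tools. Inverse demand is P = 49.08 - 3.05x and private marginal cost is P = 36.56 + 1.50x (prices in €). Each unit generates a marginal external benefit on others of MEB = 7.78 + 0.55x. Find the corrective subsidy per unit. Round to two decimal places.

subsidy = €10.57 per unit

Social marginal cost = private MC − MEB = 28.78 + 0.95x.
Set SMC = demand: 28.78 + 0.95x = 49.08 - 3.05x → x* = 5.0750.
The Pigouvian subsidy equals MEB at x*: 7.78 + 0.55×5.0750 = 10.5713.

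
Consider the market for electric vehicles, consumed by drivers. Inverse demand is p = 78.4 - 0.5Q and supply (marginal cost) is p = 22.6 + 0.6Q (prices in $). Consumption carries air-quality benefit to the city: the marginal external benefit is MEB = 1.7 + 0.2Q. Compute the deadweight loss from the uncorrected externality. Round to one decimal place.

DWL = $78.0

Market equilibrium (private): 22.6 + 0.6Q = 78.4 - 0.5Q → Q_m = 50.7273.
Social marginal benefit = demand + MEB = 80.1 - 0.3Q.
Set SMB = MC: 80.1 - 0.3Q = 22.6 + 0.6Q → Q* = 63.8889.
Between Q* and Q_m the wedge SMB − MC runs linearly from 0 to MEB(Q_m), so the loss is a triangle.
DWL = ½ × 13.1616 × 11.8455 = 77.9529.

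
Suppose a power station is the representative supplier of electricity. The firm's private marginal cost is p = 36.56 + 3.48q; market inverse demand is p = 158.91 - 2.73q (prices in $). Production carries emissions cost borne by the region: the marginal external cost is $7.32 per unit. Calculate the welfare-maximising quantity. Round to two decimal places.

Social marginal cost = private MC + MEC = 43.88 + 3.48q.
Set SMC = demand: 43.88 + 3.48q = 158.91 - 2.73q → q* = 18.5233.

q* = 18.52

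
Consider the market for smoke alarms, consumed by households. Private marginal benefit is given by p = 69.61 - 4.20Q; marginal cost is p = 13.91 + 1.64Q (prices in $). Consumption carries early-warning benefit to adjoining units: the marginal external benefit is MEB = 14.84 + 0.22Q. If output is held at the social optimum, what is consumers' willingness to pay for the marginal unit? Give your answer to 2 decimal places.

P = $16.89

Social marginal benefit = demand + MEB = 84.45 - 3.98Q.
Set SMB = MC: 84.45 - 3.98Q = 13.91 + 1.64Q → Q* = 12.5516.
Consumer price on the demand curve at Q*: 69.61 − 4.20×12.5516 = 16.8933.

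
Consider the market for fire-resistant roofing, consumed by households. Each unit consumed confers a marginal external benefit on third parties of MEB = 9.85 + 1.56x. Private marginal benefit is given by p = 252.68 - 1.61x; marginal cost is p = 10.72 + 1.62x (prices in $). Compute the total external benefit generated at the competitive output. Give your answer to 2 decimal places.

Market equilibrium (private): 10.72 + 1.62x = 252.68 - 1.61x → x_m = 74.9102.
Total external benefit = ∫₀^{x_m} (9.85 + 1.56x) dx = 9.85×74.9102 + ½×1.56×74.9102² = 5114.8652.

$5114.87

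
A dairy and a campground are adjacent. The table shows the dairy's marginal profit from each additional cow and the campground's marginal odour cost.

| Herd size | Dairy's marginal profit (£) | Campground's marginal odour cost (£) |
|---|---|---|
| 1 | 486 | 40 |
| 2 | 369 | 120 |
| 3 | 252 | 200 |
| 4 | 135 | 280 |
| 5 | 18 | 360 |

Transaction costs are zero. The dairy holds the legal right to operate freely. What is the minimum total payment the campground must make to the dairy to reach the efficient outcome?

£153

Left alone the dairy would choose level 5 (marginal profit stays positive).
Efficient level: k* = 3 (marginal profit ≥ marginal odour cost through 3).
The campground must at least cover the dairy's forgone profit from cutting 5→3: 135 + 18 = 153.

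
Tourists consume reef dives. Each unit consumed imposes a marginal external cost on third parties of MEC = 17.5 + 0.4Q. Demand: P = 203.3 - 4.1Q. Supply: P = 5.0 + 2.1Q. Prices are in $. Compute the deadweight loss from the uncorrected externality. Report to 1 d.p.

Market equilibrium (private): 5.0 + 2.1Q = 203.3 - 4.1Q → Q_m = 31.9839.
Social marginal benefit = demand − MEC = 185.8 - 4.5Q.
Set SMB = MC: 185.8 - 4.5Q = 5.0 + 2.1Q → Q* = 27.3939.
Between Q* and Q_m the wedge MC − SMB runs linearly from 0 to MEC(Q_m), so the loss is a triangle.
DWL = ½ × 4.5900 × 30.2935 = 69.5236.

DWL = $69.5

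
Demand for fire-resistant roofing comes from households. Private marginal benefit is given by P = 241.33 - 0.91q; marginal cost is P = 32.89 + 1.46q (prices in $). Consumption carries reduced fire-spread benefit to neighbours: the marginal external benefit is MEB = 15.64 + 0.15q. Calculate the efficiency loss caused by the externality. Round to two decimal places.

Market equilibrium (private): 32.89 + 1.46q = 241.33 - 0.91q → q_m = 87.9494.
Social marginal benefit = demand + MEB = 256.97 - 0.76q.
Set SMB = MC: 256.97 - 0.76q = 32.89 + 1.46q → q* = 100.9369.
Between q* and q_m the wedge SMB − MC runs linearly from 0 to MEB(q_m), so the loss is a triangle.
DWL = ½ × 12.9875 × 28.8324 = 187.2304.

DWL = $187.23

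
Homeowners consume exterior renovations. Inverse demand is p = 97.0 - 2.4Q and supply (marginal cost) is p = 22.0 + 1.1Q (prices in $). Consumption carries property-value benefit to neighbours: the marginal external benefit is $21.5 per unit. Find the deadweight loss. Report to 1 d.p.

DWL = $66.0

Market equilibrium (private): 22.0 + 1.1Q = 97.0 - 2.4Q → Q_m = 21.4286.
Social marginal benefit = demand + MEB = 118.5 - 2.4Q.
Set SMB = MC: 118.5 - 2.4Q = 22.0 + 1.1Q → Q* = 27.5714.
Height of the DWL triangle at Q_m is SMB(Q_m) − MC(Q_m) = MEB(Q_m) = 21.5000.
DWL = ½ × 6.1428 × 21.5000 = 66.0351.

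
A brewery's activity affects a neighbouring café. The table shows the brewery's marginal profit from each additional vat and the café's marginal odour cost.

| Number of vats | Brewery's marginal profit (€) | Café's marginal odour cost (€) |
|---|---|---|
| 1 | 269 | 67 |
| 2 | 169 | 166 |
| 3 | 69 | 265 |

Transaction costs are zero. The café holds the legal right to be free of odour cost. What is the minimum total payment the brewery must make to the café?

Efficient level: marginal profit ≥ marginal odour cost through level 2, so k* = 2.
With the café holding the right, the brewery must at least compensate total damage at k*: 67 + 166 = 233.

€233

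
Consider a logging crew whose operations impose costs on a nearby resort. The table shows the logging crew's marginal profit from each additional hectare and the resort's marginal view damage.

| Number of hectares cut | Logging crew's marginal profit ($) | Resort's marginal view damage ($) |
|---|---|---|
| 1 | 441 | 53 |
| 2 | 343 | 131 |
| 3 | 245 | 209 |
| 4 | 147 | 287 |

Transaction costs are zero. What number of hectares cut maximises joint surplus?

3

Bargaining reaches the level where marginal profit last exceeds marginal view damage.
That holds through level 3 (245 ≥ 209) but not at 4 (147 < 287).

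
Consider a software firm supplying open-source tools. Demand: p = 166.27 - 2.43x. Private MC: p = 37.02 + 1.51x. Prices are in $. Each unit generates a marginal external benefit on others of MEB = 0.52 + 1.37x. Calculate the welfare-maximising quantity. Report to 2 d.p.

x* = 50.49

Social marginal cost = private MC − MEB = 36.50 + 0.14x.
Set SMC = demand: 36.50 + 0.14x = 166.27 - 2.43x → x* = 50.4942.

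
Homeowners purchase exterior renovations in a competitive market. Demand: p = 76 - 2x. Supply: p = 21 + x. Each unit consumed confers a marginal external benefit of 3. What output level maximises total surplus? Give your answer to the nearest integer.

Social marginal benefit = demand + MEB = 79 - 2x.
Set SMB = MC: 79 - 2x = 21 + x → x* = 19.3333.

x* = 19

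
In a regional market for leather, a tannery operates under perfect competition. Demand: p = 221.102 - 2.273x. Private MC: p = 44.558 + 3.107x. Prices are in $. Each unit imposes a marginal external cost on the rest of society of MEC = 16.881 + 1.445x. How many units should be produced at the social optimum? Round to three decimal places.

Social marginal cost = private MC + MEC = 61.439 + 4.552x.
Set SMC = demand: 61.439 + 4.552x = 221.102 - 2.273x → x* = 23.3938.

x* = 23.394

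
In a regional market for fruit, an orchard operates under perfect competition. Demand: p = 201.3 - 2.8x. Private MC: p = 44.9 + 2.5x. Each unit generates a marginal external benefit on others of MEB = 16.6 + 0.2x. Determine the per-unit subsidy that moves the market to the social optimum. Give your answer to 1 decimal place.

subsidy = 23.4 per unit

Social marginal cost = private MC − MEB = 28.3 + 2.3x.
Set SMC = demand: 28.3 + 2.3x = 201.3 - 2.8x → x* = 33.9216.
The Pigouvian subsidy equals MEB at x*: 16.6 + 0.2×33.9216 = 23.3843.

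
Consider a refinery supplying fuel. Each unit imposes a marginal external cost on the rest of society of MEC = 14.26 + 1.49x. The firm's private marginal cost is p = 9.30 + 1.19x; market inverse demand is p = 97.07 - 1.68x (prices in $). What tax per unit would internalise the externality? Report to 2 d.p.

Social marginal cost = private MC + MEC = 23.56 + 2.68x.
Set SMC = demand: 23.56 + 2.68x = 97.07 - 1.68x → x* = 16.8601.
The Pigouvian tax equals MEC at x*: 14.26 + 1.49×16.8601 = 39.3815.

tax = $39.38 per unit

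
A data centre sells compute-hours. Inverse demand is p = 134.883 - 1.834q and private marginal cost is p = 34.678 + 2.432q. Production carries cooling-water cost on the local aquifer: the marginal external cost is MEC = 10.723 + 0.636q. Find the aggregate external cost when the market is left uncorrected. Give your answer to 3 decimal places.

Market equilibrium (private): 34.678 + 2.432q = 134.883 - 1.834q → q_m = 23.4892.
Total external cost = ∫₀^{q_m} (10.723 + 0.636q) dq = 10.723×23.4892 + ½×0.636×23.4892² = 427.3288.

427.329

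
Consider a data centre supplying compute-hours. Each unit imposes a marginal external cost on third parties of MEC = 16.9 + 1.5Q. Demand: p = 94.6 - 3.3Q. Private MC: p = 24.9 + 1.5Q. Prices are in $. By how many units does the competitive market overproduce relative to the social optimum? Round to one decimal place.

6.1 units

Market equilibrium (private): 24.9 + 1.5Q = 94.6 - 3.3Q → Q_m = 14.5208.
Social marginal cost = private MC + MEC = 41.8 + 3.0Q.
Set SMC = demand: 41.8 + 3.0Q = 94.6 - 3.3Q → Q* = 8.3810.
Gap = |14.5208 − 8.3810| = 6.1398.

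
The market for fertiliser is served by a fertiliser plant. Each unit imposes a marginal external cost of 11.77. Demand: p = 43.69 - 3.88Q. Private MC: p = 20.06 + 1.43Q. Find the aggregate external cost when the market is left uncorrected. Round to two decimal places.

Market equilibrium (private): 20.06 + 1.43Q = 43.69 - 3.88Q → Q_m = 4.4501.
Total external cost = MEC × Q_m = 11.77 × 4.4501 = 52.3777.

52.38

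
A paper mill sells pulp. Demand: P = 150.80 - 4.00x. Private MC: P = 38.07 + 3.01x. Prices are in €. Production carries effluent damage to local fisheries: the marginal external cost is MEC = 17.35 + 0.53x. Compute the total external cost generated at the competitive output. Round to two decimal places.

Market equilibrium (private): 38.07 + 3.01x = 150.80 - 4.00x → x_m = 16.0813.
Total external cost = ∫₀^{x_m} (17.35 + 0.53x) dx = 17.35×16.0813 + ½×0.53×16.0813² = 347.5417.

€347.54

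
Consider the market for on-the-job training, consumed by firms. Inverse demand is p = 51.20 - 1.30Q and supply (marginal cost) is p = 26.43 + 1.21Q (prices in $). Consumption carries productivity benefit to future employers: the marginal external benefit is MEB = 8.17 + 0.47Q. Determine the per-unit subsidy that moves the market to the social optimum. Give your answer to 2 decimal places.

subsidy = $15.76 per unit

Social marginal benefit = demand + MEB = 59.37 - 0.83Q.
Set SMB = MC: 59.37 - 0.83Q = 26.43 + 1.21Q → Q* = 16.1471.
The Pigouvian subsidy equals MEB at Q*: 8.17 + 0.47×16.1471 = 15.7591.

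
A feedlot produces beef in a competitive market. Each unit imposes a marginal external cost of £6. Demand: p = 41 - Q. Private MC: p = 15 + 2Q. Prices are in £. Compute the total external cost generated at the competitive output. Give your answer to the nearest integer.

£52

Market equilibrium (private): 15 + 2Q = 41 - Q → Q_m = 8.6667.
Total external cost = MEC × Q_m = 6 × 8.6667 = 52.0002.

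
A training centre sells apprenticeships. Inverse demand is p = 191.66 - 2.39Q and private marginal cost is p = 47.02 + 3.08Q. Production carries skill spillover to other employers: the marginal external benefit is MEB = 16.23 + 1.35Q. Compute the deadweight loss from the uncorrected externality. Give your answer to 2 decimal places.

DWL = 327.24

Market equilibrium (private): 47.02 + 3.08Q = 191.66 - 2.39Q → Q_m = 26.4424.
Social marginal cost = private MC − MEB = 30.79 + 1.73Q.
Set SMC = demand: 30.79 + 1.73Q = 191.66 - 2.39Q → Q* = 39.0461.
The welfare-loss triangle has base |Q_m − Q*| and height MEB(Q_m) (the vertical gap between SMC and demand is zero at Q* and MEB at Q_m).
DWL = ½ × 12.6037 × 51.9273 = 327.2381.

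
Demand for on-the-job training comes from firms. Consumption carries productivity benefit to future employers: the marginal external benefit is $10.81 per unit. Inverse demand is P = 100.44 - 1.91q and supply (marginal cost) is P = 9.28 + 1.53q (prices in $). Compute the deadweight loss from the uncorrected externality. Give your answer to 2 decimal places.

Market equilibrium (private): 9.28 + 1.53q = 100.44 - 1.91q → q_m = 26.5000.
Social marginal benefit = demand + MEB = 111.25 - 1.91q.
Set SMB = MC: 111.25 - 1.91q = 9.28 + 1.53q → q* = 29.6424.
The welfare-loss triangle has base |q_m − q*| and height MEB(q_m) (the vertical gap between SMB and MC is zero at q* and MEB at q_m).
DWL = ½ × 3.1424 × 10.8100 = 16.9847.

DWL = $16.98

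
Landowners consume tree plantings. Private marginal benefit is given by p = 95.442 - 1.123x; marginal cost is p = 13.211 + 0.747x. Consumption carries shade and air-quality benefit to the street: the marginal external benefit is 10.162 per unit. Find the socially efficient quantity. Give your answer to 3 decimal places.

Social marginal benefit = demand + MEB = 105.604 - 1.123x.
Set SMB = MC: 105.604 - 1.123x = 13.211 + 0.747x → x* = 49.4080.

x* = 49.408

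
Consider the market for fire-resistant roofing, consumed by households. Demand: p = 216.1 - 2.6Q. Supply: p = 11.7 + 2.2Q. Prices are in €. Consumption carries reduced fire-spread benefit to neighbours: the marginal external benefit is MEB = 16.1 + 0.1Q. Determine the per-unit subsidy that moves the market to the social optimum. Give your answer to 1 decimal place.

subsidy = €20.8 per unit

Social marginal benefit = demand + MEB = 232.2 - 2.5Q.
Set SMB = MC: 232.2 - 2.5Q = 11.7 + 2.2Q → Q* = 46.9149.
The Pigouvian subsidy equals MEB at Q*: 16.1 + 0.1×46.9149 = 20.7915.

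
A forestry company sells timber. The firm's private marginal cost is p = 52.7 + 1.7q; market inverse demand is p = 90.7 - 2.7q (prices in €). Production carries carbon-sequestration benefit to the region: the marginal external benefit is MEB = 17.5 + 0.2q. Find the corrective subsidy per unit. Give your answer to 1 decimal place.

subsidy = €20.1 per unit

Social marginal cost = private MC − MEB = 35.2 + 1.5q.
Set SMC = demand: 35.2 + 1.5q = 90.7 - 2.7q → q* = 13.2143.
The Pigouvian subsidy equals MEB at q*: 17.5 + 0.2×13.2143 = 20.1429.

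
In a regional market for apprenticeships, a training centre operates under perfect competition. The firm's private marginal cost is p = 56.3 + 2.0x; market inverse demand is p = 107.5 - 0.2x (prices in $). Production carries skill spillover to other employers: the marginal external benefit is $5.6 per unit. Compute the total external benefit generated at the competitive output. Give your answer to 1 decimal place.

Market equilibrium (private): 56.3 + 2.0x = 107.5 - 0.2x → x_m = 23.2727.
Total external benefit = MEB × x_m = 5.6 × 23.2727 = 130.3271.

$130.3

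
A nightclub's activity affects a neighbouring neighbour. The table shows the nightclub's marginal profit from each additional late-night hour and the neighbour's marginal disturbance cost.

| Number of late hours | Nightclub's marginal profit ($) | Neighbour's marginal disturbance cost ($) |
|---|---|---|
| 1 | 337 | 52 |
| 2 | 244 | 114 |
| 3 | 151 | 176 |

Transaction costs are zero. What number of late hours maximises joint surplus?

Bargaining reaches the level where marginal profit last exceeds marginal disturbance cost.
That holds through level 2 (244 ≥ 114) but not at 3 (151 < 176).

2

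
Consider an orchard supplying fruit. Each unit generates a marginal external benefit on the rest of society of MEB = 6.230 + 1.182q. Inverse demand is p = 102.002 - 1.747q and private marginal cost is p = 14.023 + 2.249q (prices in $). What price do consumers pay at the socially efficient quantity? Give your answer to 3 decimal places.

Social marginal cost = private MC − MEB = 7.793 + 1.067q.
Set SMC = demand: 7.793 + 1.067q = 102.002 - 1.747q → q* = 33.4787.
Consumer price on the demand curve at q*: 102.002 − 1.747×33.4787 = 43.5147.

P = $43.515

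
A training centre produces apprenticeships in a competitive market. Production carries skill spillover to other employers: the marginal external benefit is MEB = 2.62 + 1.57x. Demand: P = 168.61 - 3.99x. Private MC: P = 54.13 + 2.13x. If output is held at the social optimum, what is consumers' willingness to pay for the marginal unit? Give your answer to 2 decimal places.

Social marginal cost = private MC − MEB = 51.51 + 0.56x.
Set SMC = demand: 51.51 + 0.56x = 168.61 - 3.99x → x* = 25.7363.
Consumer price on the demand curve at x*: 168.61 − 3.99×25.7363 = 65.9222.

P = 65.92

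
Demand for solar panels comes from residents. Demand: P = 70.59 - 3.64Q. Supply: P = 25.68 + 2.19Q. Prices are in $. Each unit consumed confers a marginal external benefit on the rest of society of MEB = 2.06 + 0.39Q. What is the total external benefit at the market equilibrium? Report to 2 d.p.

$27.44

Market equilibrium (private): 25.68 + 2.19Q = 70.59 - 3.64Q → Q_m = 7.7033.
Total external benefit = ∫₀^{Q_m} (2.06 + 0.39Q) dQ = 2.06×7.7033 + ½×0.39×7.7033² = 27.4403.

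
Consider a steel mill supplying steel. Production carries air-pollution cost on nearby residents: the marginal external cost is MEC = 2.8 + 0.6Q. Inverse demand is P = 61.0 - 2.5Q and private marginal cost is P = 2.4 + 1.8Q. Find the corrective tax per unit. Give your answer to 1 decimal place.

Social marginal cost = private MC + MEC = 5.2 + 2.4Q.
Set SMC = demand: 5.2 + 2.4Q = 61.0 - 2.5Q → Q* = 11.3878.
The Pigouvian tax equals MEC at Q*: 2.8 + 0.6×11.3878 = 9.6327.

tax = 9.6 per unit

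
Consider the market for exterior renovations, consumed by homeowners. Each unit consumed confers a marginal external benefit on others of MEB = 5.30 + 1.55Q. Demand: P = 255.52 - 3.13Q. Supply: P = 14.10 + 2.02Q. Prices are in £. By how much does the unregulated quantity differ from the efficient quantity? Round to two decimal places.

Market equilibrium (private): 14.10 + 2.02Q = 255.52 - 3.13Q → Q_m = 46.8777.
Social marginal benefit = demand + MEB = 260.82 - 1.58Q.
Set SMB = MC: 260.82 - 1.58Q = 14.10 + 2.02Q → Q* = 68.5333.
Gap = |46.8777 − 68.5333| = 21.6556.

21.66 units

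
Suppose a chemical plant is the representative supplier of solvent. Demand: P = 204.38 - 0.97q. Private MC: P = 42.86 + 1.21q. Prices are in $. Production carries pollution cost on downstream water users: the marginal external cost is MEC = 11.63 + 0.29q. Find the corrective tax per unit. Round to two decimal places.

tax = $29.23 per unit

Social marginal cost = private MC + MEC = 54.49 + 1.50q.
Set SMC = demand: 54.49 + 1.50q = 204.38 - 0.97q → q* = 60.6842.
The Pigouvian tax equals MEC at q*: 11.63 + 0.29×60.6842 = 29.2284.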